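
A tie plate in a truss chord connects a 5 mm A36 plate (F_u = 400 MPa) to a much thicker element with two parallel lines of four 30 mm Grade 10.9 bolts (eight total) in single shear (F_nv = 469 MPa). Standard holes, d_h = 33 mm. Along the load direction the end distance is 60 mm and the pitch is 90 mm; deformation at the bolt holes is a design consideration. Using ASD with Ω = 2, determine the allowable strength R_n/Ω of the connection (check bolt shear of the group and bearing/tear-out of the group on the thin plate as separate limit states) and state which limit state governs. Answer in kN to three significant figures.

Bolt shear: A_b = π·30²/4 = 706.9 mm²; R_n = 469 × 706.9 × 8 × 1 / 1000 = 2652 kN → 2652 / 2 = 1330 kN.
Bearing (1.2 l_c t F_u ≤ 2.4 d t F_u): upper limit = 2.4·30·5·400 / 1000 = 144 kN.
  Edge l_c = 60 − 33/2 = 43.5 → r_n = 104.4 kN; interior l_c = 90 − 33 = 57 → r_n = 136.8 kN.
  R_n,bearing = 2·104.4 + 6·136.8 = 1030 kN → 1030 / 2 = 515 kN.
Bearing governs: 515 kN.

515 kN (bearing governs)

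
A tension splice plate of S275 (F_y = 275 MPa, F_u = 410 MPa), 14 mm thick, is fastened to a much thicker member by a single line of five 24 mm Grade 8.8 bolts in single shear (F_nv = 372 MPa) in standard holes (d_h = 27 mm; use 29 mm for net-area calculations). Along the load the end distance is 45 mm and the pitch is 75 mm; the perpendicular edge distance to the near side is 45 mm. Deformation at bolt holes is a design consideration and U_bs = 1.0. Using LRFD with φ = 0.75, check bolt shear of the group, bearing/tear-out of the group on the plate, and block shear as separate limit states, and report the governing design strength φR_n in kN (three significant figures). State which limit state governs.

631 kN (bolt shear governs)

Bolt shear: A_b = π·24²/4 = 452.4 mm²; R_n = 372 × 452.4 × 5 × 1 / 1000 = 841.4 kN → 0.75 × 841.4 = 631 kN.
Bearing: edge l_c = 31.5, r_n = 217 kN; interior l_c = 48, r_n = 330.6 kN; R_n = 217 + 4·330.6 = 1539 kN → 1150 kN.
Block shear: A_gv = 4830, A_nv = 3003, A_nt = 427 mm²; R_n = min(0.6F_uA_nv, 0.6F_yA_gv) + U_bs·F_u·A_nt = 913.8 kN → 685 kN.
Bolt shear governs: 631 kN.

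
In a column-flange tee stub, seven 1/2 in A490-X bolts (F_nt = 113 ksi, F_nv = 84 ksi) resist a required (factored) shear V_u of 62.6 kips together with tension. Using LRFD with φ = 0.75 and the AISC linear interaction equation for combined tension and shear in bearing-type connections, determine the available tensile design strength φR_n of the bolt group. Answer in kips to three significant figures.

A_b = π·0.5²/4 = 0.1963 in²; f_rv = 62.6 / (7 × 0.1963) = 45.55 ksi.
F'_nt = 1.3 F_nt − (F_nt / φF_nv) f_rv = 1.3·113 − (113/(0.75·84))·45.55 = 65.21 ksi, capped at F_nt → F'_nt = 65.21 ksi.
R_n = F'_nt · A_b · n = 65.21 × 0.1963 × 7 = 89.62 kips.
Design strength φR_n = 0.75 × 89.62 = 67.2 kips.

67.2 kips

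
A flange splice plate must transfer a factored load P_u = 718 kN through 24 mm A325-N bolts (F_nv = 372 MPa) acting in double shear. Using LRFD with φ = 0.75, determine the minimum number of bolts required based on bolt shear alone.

A_b = π·24²/4 = 452.4 mm².
Per-bolt design strength φR_n = 0.75 × 372 × 452.4 × 2 / 1000 = 252.4 kN.
n ≥ 718 / 252.4 = 2.844 → use 3 bolts.

3 bolts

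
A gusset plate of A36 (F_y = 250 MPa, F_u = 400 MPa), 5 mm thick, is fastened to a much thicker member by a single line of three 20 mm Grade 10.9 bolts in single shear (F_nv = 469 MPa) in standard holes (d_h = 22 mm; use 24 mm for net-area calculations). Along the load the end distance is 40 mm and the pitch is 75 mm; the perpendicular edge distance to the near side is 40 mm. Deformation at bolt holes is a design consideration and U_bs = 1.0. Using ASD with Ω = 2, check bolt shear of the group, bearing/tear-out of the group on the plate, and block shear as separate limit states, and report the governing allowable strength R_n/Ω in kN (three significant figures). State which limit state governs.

Bolt shear: A_b = π·20²/4 = 314.2 mm²; R_n = 469 × 314.2 × 3 × 1 / 1000 = 442 kN → 442 / 2 = 221 kN.
Bearing: edge l_c = 29, r_n = 69.6 kN; interior l_c = 53, r_n = 96 kN; R_n = 69.6 + 2·96 = 261.6 kN → 131 kN.
Block shear: A_gv = 950, A_nv = 650, A_nt = 140 mm²; R_n = min(0.6F_uA_nv, 0.6F_yA_gv) + U_bs·F_u·A_nt = 198.5 kN → 99.2 kN.
Block shear governs: 99.2 kN.

99.2 kN (block shear governs)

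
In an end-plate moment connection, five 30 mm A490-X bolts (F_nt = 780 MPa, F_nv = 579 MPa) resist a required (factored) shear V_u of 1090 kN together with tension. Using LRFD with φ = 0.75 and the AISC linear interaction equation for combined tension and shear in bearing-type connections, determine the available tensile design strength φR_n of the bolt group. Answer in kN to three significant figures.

A_b = π·30²/4 = 706.9 mm²; f_rv = 1090 × 1000 / (5 × 706.9) = 308.4 MPa.
F'_nt = 1.3 F_nt − (F_nt / φF_nv) f_rv = 1.3·780 − (780/(0.75·579))·308.4 = 460 MPa, capped at F_nt → F'_nt = 460 MPa.
R_n = F'_nt · A_b · n = 460 × 706.9 × 5 / 1000 = 1626 kN.
Design strength φR_n = 0.75 × 1626 = 1220 kN.

1220 kN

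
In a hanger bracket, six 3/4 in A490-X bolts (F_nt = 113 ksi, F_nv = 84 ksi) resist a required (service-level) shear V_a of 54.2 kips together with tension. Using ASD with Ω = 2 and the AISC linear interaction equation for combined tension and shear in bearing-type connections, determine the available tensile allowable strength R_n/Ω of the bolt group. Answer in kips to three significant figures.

122 kips

A_b = π·0.75²/4 = 0.4418 in²; f_rv = 54.2 / (6 × 0.4418) = 20.45 ksi.
F'_nt = 1.3 F_nt − (Ω F_nt / F_nv) f_rv = 1.3·113 − (2·113/84)·20.45 = 91.89 ksi, capped at F_nt → F'_nt = 91.89 ksi.
R_n = F'_nt · A_b · n = 91.89 × 0.4418 × 6 = 243.6 kips.
Allowable strength R_n/Ω = 243.6 / 2 = 122 kips.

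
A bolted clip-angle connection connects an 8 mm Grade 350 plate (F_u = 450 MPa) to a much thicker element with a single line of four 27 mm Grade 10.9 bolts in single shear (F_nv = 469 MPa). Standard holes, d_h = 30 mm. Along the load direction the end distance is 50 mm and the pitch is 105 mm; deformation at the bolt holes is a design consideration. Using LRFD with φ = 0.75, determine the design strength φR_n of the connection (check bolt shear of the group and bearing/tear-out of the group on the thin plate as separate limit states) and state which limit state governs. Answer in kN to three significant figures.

638 kN (bearing governs)

Bolt shear: A_b = π·27²/4 = 572.6 mm²; R_n = 469 × 572.6 × 4 × 1 / 1000 = 1074 kN → 0.75 × 1074 = 806 kN.
Bearing (1.2 l_c t F_u ≤ 2.4 d t F_u): upper limit = 2.4·27·8·450 / 1000 = 233.3 kN.
  Edge l_c = 50 − 30/2 = 35 → r_n = 151.2 kN; interior l_c = 105 − 30 = 75 → r_n = 233.3 kN.
  R_n,bearing = 1·151.2 + 3·233.3 = 851 kN → 0.75 × 851 = 638 kN.
Bearing governs: 638 kN.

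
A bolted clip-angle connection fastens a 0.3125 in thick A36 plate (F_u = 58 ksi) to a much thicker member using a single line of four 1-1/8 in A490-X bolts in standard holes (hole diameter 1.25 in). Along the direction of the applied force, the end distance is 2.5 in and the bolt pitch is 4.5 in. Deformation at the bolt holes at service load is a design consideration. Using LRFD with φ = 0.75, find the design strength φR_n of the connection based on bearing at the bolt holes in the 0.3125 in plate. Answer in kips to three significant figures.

Per bolt r_n = 1.2 l_c t F_u ≤ 2.4 d t F_u; upper limit = 2.4 × 1.125 × 0.3125 × 58 = 48.94 kips.
Edge bolt: l_c = 2.5 − 1.25/2 = 1.875 in → 1.2 × 1.875 × 0.3125 × 58 = 40.78 → r_n = 40.78 kips.
Interior bolts: l_c = 4.5 − 1.25 = 3.25 in → 1.2 × 3.25 × 0.3125 × 58 = 70.69 → r_n = 48.94 kips.
R_n = 1 × 40.78 + 3 × 48.94 = 187.6 kips.
Design strength φR_n = 0.75 × 187.6 = 141 kips.

141 kips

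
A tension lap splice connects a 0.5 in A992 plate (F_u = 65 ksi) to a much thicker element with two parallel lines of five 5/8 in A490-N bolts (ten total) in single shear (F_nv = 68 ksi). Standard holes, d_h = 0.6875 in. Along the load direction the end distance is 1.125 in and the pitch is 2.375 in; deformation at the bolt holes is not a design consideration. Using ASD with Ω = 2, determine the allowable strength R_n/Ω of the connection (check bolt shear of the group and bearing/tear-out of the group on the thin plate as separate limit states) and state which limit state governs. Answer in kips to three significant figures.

Bolt shear: A_b = π·0.625²/4 = 0.3068 in²; R_n = 68 × 0.3068 × 10 × 1 = 208.6 kips → 208.6 / 2 = 104 kips.
Bearing (1.5 l_c t F_u ≤ 3.0 d t F_u): upper limit = 3.0·0.625·0.5·65 = 60.94 kips.
  Edge l_c = 1.125 − 0.6875/2 = 0.7812 → r_n = 38.09 kips; interior l_c = 2.375 − 0.6875 = 1.688 → r_n = 60.94 kips.
  R_n,bearing = 2·38.09 + 8·60.94 = 563.7 kips → 563.7 / 2 = 282 kips.
Bolt shear governs: 104 kips.

104 kips (bolt shear governs)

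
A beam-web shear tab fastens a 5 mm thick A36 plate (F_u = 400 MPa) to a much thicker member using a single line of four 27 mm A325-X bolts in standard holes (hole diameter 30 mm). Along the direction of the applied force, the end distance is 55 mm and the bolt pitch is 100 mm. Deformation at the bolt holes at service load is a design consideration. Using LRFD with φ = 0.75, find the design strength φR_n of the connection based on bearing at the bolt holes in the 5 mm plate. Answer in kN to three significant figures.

364 kN

Per bolt r_n = 1.2 l_c t F_u ≤ 2.4 d t F_u; upper limit = 2.4 × 27 × 5 × 400 / 1000 = 129.6 kN.
Edge bolt: l_c = 55 − 30/2 = 40 mm → 1.2 × 40 × 5 × 400 / 1000 = 96 → r_n = 96 kN.
Interior bolts: l_c = 100 − 30 = 70 mm → 1.2 × 70 × 5 × 400 / 1000 = 168 → r_n = 129.6 kN.
R_n = 1 × 96 + 3 × 129.6 = 484.8 kN.
Design strength φR_n = 0.75 × 484.8 = 364 kN.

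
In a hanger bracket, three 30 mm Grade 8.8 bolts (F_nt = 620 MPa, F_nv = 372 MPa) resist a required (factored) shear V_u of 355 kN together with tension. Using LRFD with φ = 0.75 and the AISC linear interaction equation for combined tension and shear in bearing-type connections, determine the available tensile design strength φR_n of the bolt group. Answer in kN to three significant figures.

A_b = π·30²/4 = 706.9 mm²; f_rv = 355 × 1000 / (3 × 706.9) = 167.4 MPa.
F'_nt = 1.3 F_nt − (F_nt / φF_nv) f_rv = 1.3·620 − (620/(0.75·372))·167.4 = 434 MPa, capped at F_nt → F'_nt = 434 MPa.
R_n = F'_nt · A_b · n = 434 × 706.9 × 3 / 1000 = 920.3 kN.
Design strength φR_n = 0.75 × 920.3 = 690 kN.

690 kN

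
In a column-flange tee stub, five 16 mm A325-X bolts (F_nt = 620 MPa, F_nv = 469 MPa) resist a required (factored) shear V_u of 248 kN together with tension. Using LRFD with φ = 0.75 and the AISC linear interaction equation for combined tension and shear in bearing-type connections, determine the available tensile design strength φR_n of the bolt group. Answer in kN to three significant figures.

A_b = π·16²/4 = 201.1 mm²; f_rv = 248 × 1000 / (5 × 201.1) = 246.7 MPa.
F'_nt = 1.3 F_nt − (F_nt / φF_nv) f_rv = 1.3·620 − (620/(0.75·469))·246.7 = 371.2 MPa, capped at F_nt → F'_nt = 371.2 MPa.
R_n = F'_nt · A_b · n = 371.2 × 201.1 × 5 / 1000 = 373.2 kN.
Design strength φR_n = 0.75 × 373.2 = 280 kN.

280 kN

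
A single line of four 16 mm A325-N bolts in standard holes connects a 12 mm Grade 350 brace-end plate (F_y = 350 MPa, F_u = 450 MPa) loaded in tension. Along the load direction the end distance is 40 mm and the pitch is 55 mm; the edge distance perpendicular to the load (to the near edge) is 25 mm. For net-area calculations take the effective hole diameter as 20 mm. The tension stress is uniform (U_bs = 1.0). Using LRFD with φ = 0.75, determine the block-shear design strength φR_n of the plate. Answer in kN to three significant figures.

Shear plane L_v = 40 + 3·55 = 205 mm; A_gv = 205 × 12 = 2460 mm².
A_nv = (205 − 3.5·20) × 12 = 1620 mm².
A_nt = (25 − 0.5·20) × 12 = 180 mm².
0.6 F_u A_nv = 437.4 kN; 0.6 F_y A_gv = 516.6 kN → shear rupture governs the shear term.
R_n = 437.4 + 1.0 × 450 × 180 / 1000 = 518.4 kN.
Design strength φR_n = 0.75 × 518.4 = 389 kN.

389 kN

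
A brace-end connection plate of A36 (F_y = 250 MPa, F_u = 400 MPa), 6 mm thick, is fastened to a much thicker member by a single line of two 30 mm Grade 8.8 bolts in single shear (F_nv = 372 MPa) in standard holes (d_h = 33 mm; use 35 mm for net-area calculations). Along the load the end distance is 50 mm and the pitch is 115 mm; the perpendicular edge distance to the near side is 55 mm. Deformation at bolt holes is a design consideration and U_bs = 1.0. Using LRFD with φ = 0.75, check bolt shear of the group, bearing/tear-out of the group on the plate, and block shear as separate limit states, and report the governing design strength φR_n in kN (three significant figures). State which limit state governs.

Bolt shear: A_b = π·30²/4 = 706.9 mm²; R_n = 372 × 706.9 × 2 × 1 / 1000 = 525.9 kN → 0.75 × 525.9 = 394 kN.
Bearing: edge l_c = 33.5, r_n = 96.48 kN; interior l_c = 82, r_n = 172.8 kN; R_n = 96.48 + 1·172.8 = 269.3 kN → 202 kN.
Block shear: A_gv = 990, A_nv = 675, A_nt = 225 mm²; R_n = min(0.6F_uA_nv, 0.6F_yA_gv) + U_bs·F_u·A_nt = 238.5 kN → 179 kN.
Block shear governs: 179 kN.

179 kN (block shear governs)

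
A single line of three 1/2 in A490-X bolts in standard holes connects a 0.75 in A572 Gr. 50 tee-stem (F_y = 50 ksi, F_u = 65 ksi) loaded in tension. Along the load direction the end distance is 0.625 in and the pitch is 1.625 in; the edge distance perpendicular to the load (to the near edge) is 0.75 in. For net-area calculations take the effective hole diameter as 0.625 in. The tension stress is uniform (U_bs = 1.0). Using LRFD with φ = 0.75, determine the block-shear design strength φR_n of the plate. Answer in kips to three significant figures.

66.7 kips

Shear plane L_v = 0.625 + 2·1.625 = 3.875 in; A_gv = 3.875 × 0.75 = 2.906 in².
A_nv = (3.875 − 2.5·0.625) × 0.75 = 1.734 in².
A_nt = (0.75 − 0.5·0.625) × 0.75 = 0.3281 in².
0.6 F_u A_nv = 67.64 kips; 0.6 F_y A_gv = 87.19 kips → shear rupture governs the shear term.
R_n = 67.64 + 1.0 × 65 × 0.3281 = 88.97 kips.
Design strength φR_n = 0.75 × 88.97 = 66.7 kips.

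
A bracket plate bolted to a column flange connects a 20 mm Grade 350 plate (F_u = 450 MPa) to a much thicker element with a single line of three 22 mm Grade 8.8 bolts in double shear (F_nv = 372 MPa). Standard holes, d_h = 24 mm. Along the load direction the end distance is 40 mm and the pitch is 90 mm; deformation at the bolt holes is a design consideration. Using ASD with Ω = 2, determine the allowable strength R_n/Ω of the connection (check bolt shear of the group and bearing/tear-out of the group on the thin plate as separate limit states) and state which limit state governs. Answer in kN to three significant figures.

424 kN (bolt shear governs)

Bolt shear: A_b = π·22²/4 = 380.1 mm²; R_n = 372 × 380.1 × 3 × 2 / 1000 = 848.5 kN → 848.5 / 2 = 424 kN.
Bearing (1.2 l_c t F_u ≤ 2.4 d t F_u): upper limit = 2.4·22·20·450 / 1000 = 475.2 kN.
  Edge l_c = 40 − 24/2 = 28 → r_n = 302.4 kN; interior l_c = 90 − 24 = 66 → r_n = 475.2 kN.
  R_n,bearing = 1·302.4 + 2·475.2 = 1253 kN → 1253 / 2 = 626 kN.
Bolt shear governs: 424 kN.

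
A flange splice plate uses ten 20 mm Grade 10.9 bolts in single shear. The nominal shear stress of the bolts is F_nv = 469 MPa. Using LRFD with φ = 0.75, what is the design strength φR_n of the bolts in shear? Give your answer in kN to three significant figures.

A_b = π × 20² / 4 = 314.2 mm².
R_n = F_nv · A_b · n · n_s = 469 × 314.2 × 10 × 1 / 1000 = 1473 kN.
Design strength φR_n = 0.75 × 1473 = 1110 kN.

1110 kN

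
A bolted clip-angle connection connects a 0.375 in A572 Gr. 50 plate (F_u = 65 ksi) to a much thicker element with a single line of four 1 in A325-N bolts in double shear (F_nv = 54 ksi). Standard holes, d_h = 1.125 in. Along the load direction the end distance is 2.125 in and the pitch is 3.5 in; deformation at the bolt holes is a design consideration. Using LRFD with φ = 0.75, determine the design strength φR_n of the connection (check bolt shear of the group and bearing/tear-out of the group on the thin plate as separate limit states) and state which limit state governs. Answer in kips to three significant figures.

Bolt shear: A_b = π·1²/4 = 0.7854 in²; R_n = 54 × 0.7854 × 4 × 2 = 339.3 kips → 0.75 × 339.3 = 254 kips.
Bearing (1.2 l_c t F_u ≤ 2.4 d t F_u): upper limit = 2.4·1·0.375·65 = 58.5 kips.
  Edge l_c = 2.125 − 1.125/2 = 1.562 → r_n = 45.7 kips; interior l_c = 3.5 − 1.125 = 2.375 → r_n = 58.5 kips.
  R_n,bearing = 1·45.7 + 3·58.5 = 221.2 kips → 0.75 × 221.2 = 166 kips.
Bearing governs: 166 kips.

166 kips (bearing governs)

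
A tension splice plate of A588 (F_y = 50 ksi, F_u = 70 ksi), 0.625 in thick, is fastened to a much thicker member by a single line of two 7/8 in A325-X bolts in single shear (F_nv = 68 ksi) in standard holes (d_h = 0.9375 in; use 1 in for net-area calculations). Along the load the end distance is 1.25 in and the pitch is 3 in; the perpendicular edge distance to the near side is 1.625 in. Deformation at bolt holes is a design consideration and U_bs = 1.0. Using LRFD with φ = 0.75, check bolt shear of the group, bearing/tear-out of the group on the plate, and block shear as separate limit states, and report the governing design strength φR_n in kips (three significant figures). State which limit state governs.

Bolt shear: A_b = π·0.875²/4 = 0.6013 in²; R_n = 68 × 0.6013 × 2 × 1 = 81.78 kips → 0.75 × 81.78 = 61.3 kips.
Bearing: edge l_c = 0.7812, r_n = 41.02 kips; interior l_c = 2.062, r_n = 91.88 kips; R_n = 41.02 + 1·91.88 = 132.9 kips → 99.7 kips.
Block shear: A_gv = 2.656, A_nv = 1.719, A_nt = 0.7031 in²; R_n = min(0.6F_uA_nv, 0.6F_yA_gv) + U_bs·F_u·A_nt = 121.4 kips → 91.1 kips.
Bolt shear governs: 61.3 kips.

61.3 kips (bolt shear governs)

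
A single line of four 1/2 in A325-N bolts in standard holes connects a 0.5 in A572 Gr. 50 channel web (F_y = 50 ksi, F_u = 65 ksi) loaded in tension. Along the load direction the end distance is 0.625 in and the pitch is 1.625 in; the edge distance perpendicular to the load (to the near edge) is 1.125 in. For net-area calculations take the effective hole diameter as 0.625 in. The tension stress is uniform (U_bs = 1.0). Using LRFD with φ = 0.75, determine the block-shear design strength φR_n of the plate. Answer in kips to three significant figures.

Shear plane L_v = 0.625 + 3·1.625 = 5.5 in; A_gv = 5.5 × 0.5 = 2.75 in².
A_nv = (5.5 − 3.5·0.625) × 0.5 = 1.656 in².
A_nt = (1.125 − 0.5·0.625) × 0.5 = 0.4062 in².
0.6 F_u A_nv = 64.59 kips; 0.6 F_y A_gv = 82.5 kips → shear rupture governs the shear term.
R_n = 64.59 + 1.0 × 65 × 0.4062 = 91 kips.
Design strength φR_n = 0.75 × 91 = 68.2 kips.

68.2 kips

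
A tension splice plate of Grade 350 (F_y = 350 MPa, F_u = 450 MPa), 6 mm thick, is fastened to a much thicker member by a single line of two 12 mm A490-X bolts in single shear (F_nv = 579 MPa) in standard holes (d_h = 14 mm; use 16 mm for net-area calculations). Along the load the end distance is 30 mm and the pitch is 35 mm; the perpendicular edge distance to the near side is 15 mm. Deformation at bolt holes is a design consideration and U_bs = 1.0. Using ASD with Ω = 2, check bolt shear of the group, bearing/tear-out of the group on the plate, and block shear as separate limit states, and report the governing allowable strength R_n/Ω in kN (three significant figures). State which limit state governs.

42.7 kN (block shear governs)

Bolt shear: A_b = π·12²/4 = 113.1 mm²; R_n = 579 × 113.1 × 2 × 1 / 1000 = 131 kN → 131 / 2 = 65.5 kN.
Bearing: edge l_c = 23, r_n = 74.52 kN; interior l_c = 21, r_n = 68.04 kN; R_n = 74.52 + 1·68.04 = 142.6 kN → 71.3 kN.
Block shear: A_gv = 390, A_nv = 246, A_nt = 42 mm²; R_n = min(0.6F_uA_nv, 0.6F_yA_gv) + U_bs·F_u·A_nt = 85.32 kN → 42.7 kN.
Block shear governs: 42.7 kN.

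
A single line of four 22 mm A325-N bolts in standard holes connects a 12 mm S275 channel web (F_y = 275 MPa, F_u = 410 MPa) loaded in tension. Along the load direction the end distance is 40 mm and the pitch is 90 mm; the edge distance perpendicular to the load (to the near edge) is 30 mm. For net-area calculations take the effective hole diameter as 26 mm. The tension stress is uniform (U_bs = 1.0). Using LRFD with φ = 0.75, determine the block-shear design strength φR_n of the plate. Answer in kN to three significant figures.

Shear plane L_v = 40 + 3·90 = 310 mm; A_gv = 310 × 12 = 3720 mm².
A_nv = (310 − 3.5·26) × 12 = 2628 mm².
A_nt = (30 − 0.5·26) × 12 = 204 mm².
0.6 F_u A_nv = 646.5 kN; 0.6 F_y A_gv = 613.8 kN → shear yielding governs the shear term.
R_n = 613.8 + 1.0 × 410 × 204 / 1000 = 697.4 kN.
Design strength φR_n = 0.75 × 697.4 = 523 kN.

523 kN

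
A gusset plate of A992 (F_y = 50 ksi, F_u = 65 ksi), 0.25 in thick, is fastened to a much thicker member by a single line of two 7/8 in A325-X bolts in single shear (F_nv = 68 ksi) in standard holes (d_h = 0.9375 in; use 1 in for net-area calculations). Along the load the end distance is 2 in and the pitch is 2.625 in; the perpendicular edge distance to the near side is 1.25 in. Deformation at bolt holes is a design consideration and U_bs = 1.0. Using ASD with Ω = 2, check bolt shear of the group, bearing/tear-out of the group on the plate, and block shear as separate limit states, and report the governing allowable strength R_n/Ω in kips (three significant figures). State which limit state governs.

21.3 kips (block shear governs)

Bolt shear: A_b = π·0.875²/4 = 0.6013 in²; R_n = 68 × 0.6013 × 2 × 1 = 81.78 kips → 81.78 / 2 = 40.9 kips.
Bearing: edge l_c = 1.531, r_n = 29.86 kips; interior l_c = 1.688, r_n = 32.91 kips; R_n = 29.86 + 1·32.91 = 62.77 kips → 31.4 kips.
Block shear: A_gv = 1.156, A_nv = 0.7812, A_nt = 0.1875 in²; R_n = min(0.6F_uA_nv, 0.6F_yA_gv) + U_bs·F_u·A_nt = 42.66 kips → 21.3 kips.
Block shear governs: 21.3 kips.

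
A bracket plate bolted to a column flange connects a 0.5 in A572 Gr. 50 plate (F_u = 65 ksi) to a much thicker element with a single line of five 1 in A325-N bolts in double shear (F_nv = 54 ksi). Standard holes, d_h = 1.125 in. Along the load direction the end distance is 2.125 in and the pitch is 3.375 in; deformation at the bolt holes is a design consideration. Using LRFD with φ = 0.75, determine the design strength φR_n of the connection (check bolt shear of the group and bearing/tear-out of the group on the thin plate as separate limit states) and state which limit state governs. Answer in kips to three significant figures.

280 kips (bearing governs)

Bolt shear: A_b = π·1²/4 = 0.7854 in²; R_n = 54 × 0.7854 × 5 × 2 = 424.1 kips → 0.75 × 424.1 = 318 kips.
Bearing (1.2 l_c t F_u ≤ 2.4 d t F_u): upper limit = 2.4·1·0.5·65 = 78 kips.
  Edge l_c = 2.125 − 1.125/2 = 1.562 → r_n = 60.94 kips; interior l_c = 3.375 − 1.125 = 2.25 → r_n = 78 kips.
  R_n,bearing = 1·60.94 + 4·78 = 372.9 kips → 0.75 × 372.9 = 280 kips.
Bearing governs: 280 kips.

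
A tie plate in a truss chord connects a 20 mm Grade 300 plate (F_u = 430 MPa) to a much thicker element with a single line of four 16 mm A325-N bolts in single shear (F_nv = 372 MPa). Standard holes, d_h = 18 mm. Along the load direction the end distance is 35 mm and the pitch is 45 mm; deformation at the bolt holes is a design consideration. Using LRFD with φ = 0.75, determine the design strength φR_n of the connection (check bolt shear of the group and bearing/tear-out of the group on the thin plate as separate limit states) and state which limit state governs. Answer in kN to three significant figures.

224 kN (bolt shear governs)

Bolt shear: A_b = π·16²/4 = 201.1 mm²; R_n = 372 × 201.1 × 4 × 1 / 1000 = 299.2 kN → 0.75 × 299.2 = 224 kN.
Bearing (1.2 l_c t F_u ≤ 2.4 d t F_u): upper limit = 2.4·16·20·430 / 1000 = 330.2 kN.
  Edge l_c = 35 − 18/2 = 26 → r_n = 268.3 kN; interior l_c = 45 − 18 = 27 → r_n = 278.6 kN.
  R_n,bearing = 1·268.3 + 3·278.6 = 1104 kN → 0.75 × 1104 = 828 kN.
Bolt shear governs: 224 kN.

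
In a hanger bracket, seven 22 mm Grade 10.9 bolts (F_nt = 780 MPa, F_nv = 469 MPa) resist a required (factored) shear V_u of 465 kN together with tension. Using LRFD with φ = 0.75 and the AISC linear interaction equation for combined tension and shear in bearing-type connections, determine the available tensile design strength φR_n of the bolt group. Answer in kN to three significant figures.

1250 kN

A_b = π·22²/4 = 380.1 mm²; f_rv = 465 × 1000 / (7 × 380.1) = 174.8 MPa.
F'_nt = 1.3 F_nt − (F_nt / φF_nv) f_rv = 1.3·780 − (780/(0.75·469))·174.8 = 626.5 MPa, capped at F_nt → F'_nt = 626.5 MPa.
R_n = F'_nt · A_b · n = 626.5 × 380.1 × 7 / 1000 = 1667 kN.
Design strength φR_n = 0.75 × 1667 = 1250 kN.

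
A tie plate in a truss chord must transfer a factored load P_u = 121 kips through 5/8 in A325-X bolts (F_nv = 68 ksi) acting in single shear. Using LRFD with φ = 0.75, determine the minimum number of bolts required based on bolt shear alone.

8 bolts

A_b = π·0.625²/4 = 0.3068 in².
Per-bolt design strength φR_n = 0.75 × 68 × 0.3068 × 1 = 15.65 kips.
n ≥ 121 / 15.65 = 7.733 → use 8 bolts.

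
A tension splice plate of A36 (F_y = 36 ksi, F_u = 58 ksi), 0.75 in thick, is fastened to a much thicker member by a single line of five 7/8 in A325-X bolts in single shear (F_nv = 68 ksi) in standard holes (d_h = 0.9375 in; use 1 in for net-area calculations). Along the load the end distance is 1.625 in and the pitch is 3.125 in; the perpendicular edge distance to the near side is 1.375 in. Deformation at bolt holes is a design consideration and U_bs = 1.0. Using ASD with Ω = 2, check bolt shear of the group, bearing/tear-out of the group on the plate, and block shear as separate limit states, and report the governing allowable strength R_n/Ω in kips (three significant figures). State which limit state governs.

Bolt shear: A_b = π·0.875²/4 = 0.6013 in²; R_n = 68 × 0.6013 × 5 × 1 = 204.4 kips → 204.4 / 2 = 102 kips.
Bearing: edge l_c = 1.156, r_n = 60.36 kips; interior l_c = 2.188, r_n = 91.35 kips; R_n = 60.36 + 4·91.35 = 425.8 kips → 213 kips.
Block shear: A_gv = 10.59, A_nv = 7.219, A_nt = 0.6562 in²; R_n = min(0.6F_uA_nv, 0.6F_yA_gv) + U_bs·F_u·A_nt = 266.9 kips → 133 kips.
Bolt shear governs: 102 kips.

102 kips (bolt shear governs)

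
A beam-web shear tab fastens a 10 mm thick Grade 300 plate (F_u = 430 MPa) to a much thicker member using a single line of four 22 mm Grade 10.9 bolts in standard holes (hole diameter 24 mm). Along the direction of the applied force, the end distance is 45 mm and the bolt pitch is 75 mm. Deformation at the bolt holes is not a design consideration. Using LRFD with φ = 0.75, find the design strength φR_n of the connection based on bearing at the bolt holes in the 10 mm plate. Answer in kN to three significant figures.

Per bolt r_n = 1.5 l_c t F_u ≤ 3.0 d t F_u; upper limit = 3.0 × 22 × 10 × 430 / 1000 = 283.8 kN.
Edge bolt: l_c = 45 − 24/2 = 33 mm → 1.5 × 33 × 10 × 430 / 1000 = 212.8 → r_n = 212.8 kN.
Interior bolts: l_c = 75 − 24 = 51 mm → 1.5 × 51 × 10 × 430 / 1000 = 328.9 → r_n = 283.8 kN.
R_n = 1 × 212.8 + 3 × 283.8 = 1064 kN.
Design strength φR_n = 0.75 × 1064 = 798 kN.

798 kN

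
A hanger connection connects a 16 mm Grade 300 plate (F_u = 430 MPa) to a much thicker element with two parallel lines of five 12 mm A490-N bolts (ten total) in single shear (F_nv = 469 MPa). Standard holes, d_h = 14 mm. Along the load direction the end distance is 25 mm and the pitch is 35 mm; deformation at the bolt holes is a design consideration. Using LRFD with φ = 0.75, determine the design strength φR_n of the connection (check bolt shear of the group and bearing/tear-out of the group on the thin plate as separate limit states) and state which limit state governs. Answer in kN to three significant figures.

398 kN (bolt shear governs)

Bolt shear: A_b = π·12²/4 = 113.1 mm²; R_n = 469 × 113.1 × 10 × 1 / 1000 = 530.4 kN → 0.75 × 530.4 = 398 kN.
Bearing (1.2 l_c t F_u ≤ 2.4 d t F_u): upper limit = 2.4·12·16·430 / 1000 = 198.1 kN.
  Edge l_c = 25 − 14/2 = 18 → r_n = 148.6 kN; interior l_c = 35 − 14 = 21 → r_n = 173.4 kN.
  R_n,bearing = 2·148.6 + 8·173.4 = 1684 kN → 0.75 × 1684 = 1260 kN.
Bolt shear governs: 398 kN.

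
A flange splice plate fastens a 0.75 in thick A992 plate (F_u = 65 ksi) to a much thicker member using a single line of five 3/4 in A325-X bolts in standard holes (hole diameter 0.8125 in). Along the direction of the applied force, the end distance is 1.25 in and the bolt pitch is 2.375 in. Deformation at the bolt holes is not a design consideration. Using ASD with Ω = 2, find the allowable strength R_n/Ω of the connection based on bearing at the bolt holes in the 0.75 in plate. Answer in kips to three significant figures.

Per bolt r_n = 1.5 l_c t F_u ≤ 3.0 d t F_u; upper limit = 3.0 × 0.75 × 0.75 × 65 = 109.7 kips.
Edge bolt: l_c = 1.25 − 0.8125/2 = 0.8438 in → 1.5 × 0.8438 × 0.75 × 65 = 61.7 → r_n = 61.7 kips.
Interior bolts: l_c = 2.375 − 0.8125 = 1.562 in → 1.5 × 1.562 × 0.75 × 65 = 114.3 → r_n = 109.7 kips.
R_n = 1 × 61.7 + 4 × 109.7 = 500.4 kips.
Allowable strength R_n/Ω = 500.4 / 2 = 250 kips.

250 kips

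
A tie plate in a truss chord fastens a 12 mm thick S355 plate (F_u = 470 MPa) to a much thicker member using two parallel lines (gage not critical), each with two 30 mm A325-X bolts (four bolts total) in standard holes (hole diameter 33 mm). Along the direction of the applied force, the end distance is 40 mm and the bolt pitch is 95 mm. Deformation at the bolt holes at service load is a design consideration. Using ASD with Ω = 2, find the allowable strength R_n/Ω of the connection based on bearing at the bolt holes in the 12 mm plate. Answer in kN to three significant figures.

Per bolt r_n = 1.2 l_c t F_u ≤ 2.4 d t F_u; upper limit = 2.4 × 30 × 12 × 470 / 1000 = 406.1 kN.
Edge bolt: l_c = 40 − 33/2 = 23.5 mm → 1.2 × 23.5 × 12 × 470 / 1000 = 159 → r_n = 159 kN.
Interior bolts: l_c = 95 − 33 = 62 mm → 1.2 × 62 × 12 × 470 / 1000 = 419.6 → r_n = 406.1 kN.
R_n = 2 × 159 + 2 × 406.1 = 1130 kN.
Allowable strength R_n/Ω = 1130 / 2 = 565 kN.

565 kN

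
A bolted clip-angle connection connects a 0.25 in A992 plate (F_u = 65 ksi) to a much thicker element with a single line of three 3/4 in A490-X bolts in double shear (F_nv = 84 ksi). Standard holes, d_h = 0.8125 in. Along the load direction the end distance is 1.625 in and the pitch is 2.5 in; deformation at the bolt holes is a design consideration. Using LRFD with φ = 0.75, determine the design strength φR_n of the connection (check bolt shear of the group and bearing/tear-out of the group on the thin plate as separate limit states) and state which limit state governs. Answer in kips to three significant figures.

Bolt shear: A_b = π·0.75²/4 = 0.4418 in²; R_n = 84 × 0.4418 × 3 × 2 = 222.7 kips → 0.75 × 222.7 = 167 kips.
Bearing (1.2 l_c t F_u ≤ 2.4 d t F_u): upper limit = 2.4·0.75·0.25·65 = 29.25 kips.
  Edge l_c = 1.625 − 0.8125/2 = 1.219 → r_n = 23.77 kips; interior l_c = 2.5 − 0.8125 = 1.688 → r_n = 29.25 kips.
  R_n,bearing = 1·23.77 + 2·29.25 = 82.27 kips → 0.75 × 82.27 = 61.7 kips.
Bearing governs: 61.7 kips.

61.7 kips (bearing governs)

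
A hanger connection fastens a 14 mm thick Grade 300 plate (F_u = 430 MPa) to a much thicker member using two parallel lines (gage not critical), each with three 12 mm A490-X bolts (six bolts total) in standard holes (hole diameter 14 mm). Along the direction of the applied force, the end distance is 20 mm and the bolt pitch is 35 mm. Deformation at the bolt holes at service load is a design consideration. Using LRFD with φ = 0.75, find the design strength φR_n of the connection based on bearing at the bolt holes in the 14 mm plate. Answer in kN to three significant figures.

Per bolt r_n = 1.2 l_c t F_u ≤ 2.4 d t F_u; upper limit = 2.4 × 12 × 14 × 430 / 1000 = 173.4 kN.
Edge bolt: l_c = 20 − 14/2 = 13 mm → 1.2 × 13 × 14 × 430 / 1000 = 93.91 → r_n = 93.91 kN.
Interior bolts: l_c = 35 − 14 = 21 mm → 1.2 × 21 × 14 × 430 / 1000 = 151.7 → r_n = 151.7 kN.
R_n = 2 × 93.91 + 4 × 151.7 = 794.6 kN.
Design strength φR_n = 0.75 × 794.6 = 596 kN.

596 kN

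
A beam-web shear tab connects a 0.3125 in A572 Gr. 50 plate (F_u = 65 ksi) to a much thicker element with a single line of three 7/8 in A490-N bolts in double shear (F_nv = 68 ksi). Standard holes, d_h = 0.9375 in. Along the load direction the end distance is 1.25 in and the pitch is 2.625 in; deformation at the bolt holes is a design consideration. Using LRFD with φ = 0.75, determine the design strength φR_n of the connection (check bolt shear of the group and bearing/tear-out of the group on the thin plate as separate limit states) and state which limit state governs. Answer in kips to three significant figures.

76 kips (bearing governs)

Bolt shear: A_b = π·0.875²/4 = 0.6013 in²; R_n = 68 × 0.6013 × 3 × 2 = 245.3 kips → 0.75 × 245.3 = 184 kips.
Bearing (1.2 l_c t F_u ≤ 2.4 d t F_u): upper limit = 2.4·0.875·0.3125·65 = 42.66 kips.
  Edge l_c = 1.25 − 0.9375/2 = 0.7812 → r_n = 19.04 kips; interior l_c = 2.625 − 0.9375 = 1.688 → r_n = 41.13 kips.
  R_n,bearing = 1·19.04 + 2·41.13 = 101.3 kips → 0.75 × 101.3 = 76 kips.
Bearing governs: 76 kips.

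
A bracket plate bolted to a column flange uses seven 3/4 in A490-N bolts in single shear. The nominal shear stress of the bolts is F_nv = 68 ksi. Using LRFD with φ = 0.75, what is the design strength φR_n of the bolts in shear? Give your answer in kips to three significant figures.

A_b = π × 0.75² / 4 = 0.4418 in².
R_n = F_nv · A_b · n · n_s = 68 × 0.4418 × 7 × 1 = 210.3 kips.
Design strength φR_n = 0.75 × 210.3 = 158 kips.

158 kips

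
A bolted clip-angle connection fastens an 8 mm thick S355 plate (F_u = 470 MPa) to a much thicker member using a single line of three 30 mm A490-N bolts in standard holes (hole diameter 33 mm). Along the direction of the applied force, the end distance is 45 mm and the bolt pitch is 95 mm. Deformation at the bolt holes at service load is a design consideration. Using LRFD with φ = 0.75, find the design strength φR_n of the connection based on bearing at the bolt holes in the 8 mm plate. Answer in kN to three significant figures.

Per bolt r_n = 1.2 l_c t F_u ≤ 2.4 d t F_u; upper limit = 2.4 × 30 × 8 × 470 / 1000 = 270.7 kN.
Edge bolt: l_c = 45 − 33/2 = 28.5 mm → 1.2 × 28.5 × 8 × 470 / 1000 = 128.6 → r_n = 128.6 kN.
Interior bolts: l_c = 95 − 33 = 62 mm → 1.2 × 62 × 8 × 470 / 1000 = 279.7 → r_n = 270.7 kN.
R_n = 1 × 128.6 + 2 × 270.7 = 670 kN.
Design strength φR_n = 0.75 × 670 = 503 kN.

503 kN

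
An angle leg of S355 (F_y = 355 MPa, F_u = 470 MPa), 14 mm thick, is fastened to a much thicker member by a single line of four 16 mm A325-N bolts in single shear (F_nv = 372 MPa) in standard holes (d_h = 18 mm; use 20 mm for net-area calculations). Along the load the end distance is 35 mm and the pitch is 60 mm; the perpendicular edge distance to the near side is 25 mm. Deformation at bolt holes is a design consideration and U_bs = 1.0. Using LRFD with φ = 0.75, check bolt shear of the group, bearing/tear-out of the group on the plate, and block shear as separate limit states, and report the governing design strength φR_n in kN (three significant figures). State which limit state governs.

Bolt shear: A_b = π·16²/4 = 201.1 mm²; R_n = 372 × 201.1 × 4 × 1 / 1000 = 299.2 kN → 0.75 × 299.2 = 224 kN.
Bearing: edge l_c = 26, r_n = 205.3 kN; interior l_c = 42, r_n = 252.7 kN; R_n = 205.3 + 3·252.7 = 963.3 kN → 722 kN.
Block shear: A_gv = 3010, A_nv = 2030, A_nt = 210 mm²; R_n = min(0.6F_uA_nv, 0.6F_yA_gv) + U_bs·F_u·A_nt = 671.2 kN → 503 kN.
Bolt shear governs: 224 kN.

224 kN (bolt shear governs)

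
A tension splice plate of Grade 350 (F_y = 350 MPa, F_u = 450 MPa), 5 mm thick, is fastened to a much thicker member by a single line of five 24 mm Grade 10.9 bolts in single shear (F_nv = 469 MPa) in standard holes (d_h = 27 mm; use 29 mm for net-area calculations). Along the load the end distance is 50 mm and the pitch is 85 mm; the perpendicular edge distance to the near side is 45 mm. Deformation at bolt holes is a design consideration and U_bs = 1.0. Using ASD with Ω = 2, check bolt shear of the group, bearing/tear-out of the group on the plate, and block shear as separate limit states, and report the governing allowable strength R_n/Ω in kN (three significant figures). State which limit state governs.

Bolt shear: A_b = π·24²/4 = 452.4 mm²; R_n = 469 × 452.4 × 5 × 1 / 1000 = 1061 kN → 1061 / 2 = 530 kN.
Bearing: edge l_c = 36.5, r_n = 98.55 kN; interior l_c = 58, r_n = 129.6 kN; R_n = 98.55 + 4·129.6 = 616.9 kN → 308 kN.
Block shear: A_gv = 1950, A_nv = 1298, A_nt = 152.5 mm²; R_n = min(0.6F_uA_nv, 0.6F_yA_gv) + U_bs·F_u·A_nt = 418.9 kN → 209 kN.
Block shear governs: 209 kN.

209 kN (block shear governs)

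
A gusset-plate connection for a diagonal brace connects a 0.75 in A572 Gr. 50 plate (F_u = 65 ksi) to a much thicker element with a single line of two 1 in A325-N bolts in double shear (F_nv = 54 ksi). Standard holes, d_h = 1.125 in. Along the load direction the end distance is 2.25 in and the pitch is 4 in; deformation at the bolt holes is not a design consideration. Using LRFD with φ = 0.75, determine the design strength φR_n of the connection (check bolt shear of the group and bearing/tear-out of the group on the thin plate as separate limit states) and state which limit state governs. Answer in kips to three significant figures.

Bolt shear: A_b = π·1²/4 = 0.7854 in²; R_n = 54 × 0.7854 × 2 × 2 = 169.6 kips → 0.75 × 169.6 = 127 kips.
Bearing (1.5 l_c t F_u ≤ 3.0 d t F_u): upper limit = 3.0·1·0.75·65 = 146.2 kips.
  Edge l_c = 2.25 − 1.125/2 = 1.688 → r_n = 123.4 kips; interior l_c = 4 − 1.125 = 2.875 → r_n = 146.2 kips.
  R_n,bearing = 1·123.4 + 1·146.2 = 269.6 kips → 0.75 × 269.6 = 202 kips.
Bolt shear governs: 127 kips.

127 kips (bolt shear governs)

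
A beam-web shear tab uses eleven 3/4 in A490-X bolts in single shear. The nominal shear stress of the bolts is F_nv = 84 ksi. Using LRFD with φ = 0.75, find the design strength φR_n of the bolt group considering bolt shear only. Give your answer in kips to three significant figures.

306 kips

A_b = π × 0.75² / 4 = 0.4418 in².
R_n = F_nv · A_b · n · n_s = 84 × 0.4418 × 11 × 1 = 408.2 kips.
Design strength φR_n = 0.75 × 408.2 = 306 kips.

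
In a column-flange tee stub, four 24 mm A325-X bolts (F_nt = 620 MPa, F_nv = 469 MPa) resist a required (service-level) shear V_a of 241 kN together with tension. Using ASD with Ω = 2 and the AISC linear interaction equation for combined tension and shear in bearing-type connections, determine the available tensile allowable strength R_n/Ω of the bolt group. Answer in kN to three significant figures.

411 kN

A_b = π·24²/4 = 452.4 mm²; f_rv = 241 × 1000 / (4 × 452.4) = 133.2 MPa.
F'_nt = 1.3 F_nt − (Ω F_nt / F_nv) f_rv = 1.3·620 − (2·620/469)·133.2 = 453.9 MPa, capped at F_nt → F'_nt = 453.9 MPa.
R_n = F'_nt · A_b · n = 453.9 × 452.4 × 4 / 1000 = 821.3 kN.
Allowable strength R_n/Ω = 821.3 / 2 = 411 kN.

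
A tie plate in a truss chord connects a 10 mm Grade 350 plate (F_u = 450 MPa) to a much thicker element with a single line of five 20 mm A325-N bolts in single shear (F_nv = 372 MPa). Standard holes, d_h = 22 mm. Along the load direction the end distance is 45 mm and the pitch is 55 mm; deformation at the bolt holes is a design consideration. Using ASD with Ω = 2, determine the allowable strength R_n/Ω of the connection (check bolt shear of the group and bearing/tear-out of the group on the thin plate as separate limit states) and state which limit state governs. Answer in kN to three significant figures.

292 kN (bolt shear governs)

Bolt shear: A_b = π·20²/4 = 314.2 mm²; R_n = 372 × 314.2 × 5 × 1 / 1000 = 584.3 kN → 584.3 / 2 = 292 kN.
Bearing (1.2 l_c t F_u ≤ 2.4 d t F_u): upper limit = 2.4·20·10·450 / 1000 = 216 kN.
  Edge l_c = 45 − 22/2 = 34 → r_n = 183.6 kN; interior l_c = 55 − 22 = 33 → r_n = 178.2 kN.
  R_n,bearing = 1·183.6 + 4·178.2 = 896.4 kN → 896.4 / 2 = 448 kN.
Bolt shear governs: 292 kN.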